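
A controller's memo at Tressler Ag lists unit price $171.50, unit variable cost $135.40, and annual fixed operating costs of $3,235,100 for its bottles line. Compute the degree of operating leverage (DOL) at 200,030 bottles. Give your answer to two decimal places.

Contribution at this volume is 200,030 × $36.10 = $7,221,083.00.
Operating income = contribution − fixed costs = $7,221,083.00 − $3,235,100 = $3,985,983.00.
DOL = contribution ÷ EBIT = $7,221,083.00 ÷ $3,985,983.00 = 1.8116.

1.81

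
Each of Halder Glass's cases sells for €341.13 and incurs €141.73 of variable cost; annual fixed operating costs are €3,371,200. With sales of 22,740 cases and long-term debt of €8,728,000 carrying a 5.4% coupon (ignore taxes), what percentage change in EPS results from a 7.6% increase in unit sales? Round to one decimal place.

Contribution at this volume is 22,740 × €199.40 = €4,534,356.00.
EBIT = €4,534,356.00 − €3,371,200 = €1,163,156.00.
After interest of €471,312.00, pre-tax earnings = €691,844.00.
Degree of combined leverage = contribution ÷ (EBIT − I) = €4,534,356.00 ÷ €691,844.00 = 6.5540.
EPS therefore changes by 6.5540 × (+7.6%) = +49.8%.

+49.8%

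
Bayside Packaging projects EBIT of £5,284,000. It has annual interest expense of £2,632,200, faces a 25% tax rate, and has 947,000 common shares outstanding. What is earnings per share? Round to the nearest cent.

Interest = £2,632,200.00, so EBT = £5,284,000 − £2,632,200.00 = £2,651,800.00.
After tax at 25%: net income = £2,651,800.00 × 0.75 = £1,988,850.00.
Per share: £1,988,850.00 / 947,000 shares = £2.10.

£2.10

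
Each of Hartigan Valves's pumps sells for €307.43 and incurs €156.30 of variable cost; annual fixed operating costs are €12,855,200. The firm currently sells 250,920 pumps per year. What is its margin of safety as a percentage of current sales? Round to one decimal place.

66.1%

Unit CM = price − variable cost = €307.43 − €156.30 = €151.13. Break-even units = €12,855,200 ÷ €151.13 = 85,060.54; break-even revenue = 85,060.54 × €307.43 = €26,150,163.01.
Current sales = 250,920 × €307.43 = €77,140,335.60.
Margin of safety = (€77,140,335.60 − €26,150,163.01) ÷ €77,140,335.60 = 66.1%.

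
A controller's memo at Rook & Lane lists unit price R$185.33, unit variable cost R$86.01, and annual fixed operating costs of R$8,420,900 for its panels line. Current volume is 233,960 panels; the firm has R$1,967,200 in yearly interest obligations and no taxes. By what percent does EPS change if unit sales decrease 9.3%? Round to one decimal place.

At 233,960 units, contribution = 233,960 × R$99.32 = R$23,236,907.20.
EBIT = R$23,236,907.20 − R$8,420,900 = R$14,816,007.20.
Interest = R$1,967,200.00, so EBIT − I = R$12,848,807.20.
Degree of combined leverage = contribution ÷ (EBIT − I) = R$23,236,907.20 ÷ R$12,848,807.20 = 1.8085.
EPS therefore changes by 1.8085 × (-9.3%) = -16.8%.

-16.8%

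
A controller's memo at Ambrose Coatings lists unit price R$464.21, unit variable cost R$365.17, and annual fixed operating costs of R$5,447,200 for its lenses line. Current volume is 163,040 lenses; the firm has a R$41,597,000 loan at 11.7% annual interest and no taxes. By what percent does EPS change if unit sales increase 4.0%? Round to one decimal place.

Total contribution margin = 163,040 × R$99.04 = R$16,147,481.60.
EBIT = R$16,147,481.60 − R$5,447,200 = R$10,700,281.60.
Interest = R$4,866,849.00, so EBIT − I = R$5,833,432.60.
Degree of combined leverage = contribution ÷ (EBIT − I) = R$16,147,481.60 ÷ R$5,833,432.60 = 2.7681.
%ΔEPS = DCL × %ΔSales = 2.7681 × +4.0% = +11.1%.

+11.1%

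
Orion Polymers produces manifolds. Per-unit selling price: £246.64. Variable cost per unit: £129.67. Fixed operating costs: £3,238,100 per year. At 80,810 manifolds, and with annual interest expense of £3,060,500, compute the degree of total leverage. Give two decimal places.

3.00

Contribution at this volume is 80,810 × £116.97 = £9,452,345.70.
Subtracting fixed costs: EBIT = £9,452,345.70 − £3,238,100 = £6,214,245.70. Interest = £3,060,500.00.
DOL = £9,452,345.70 ÷ £6,214,245.70 = 1.5211; DFL = £6,214,245.70 ÷ £3,153,745.70 = 1.9704.
Combined leverage = 1.5211 × 1.9704 = 2.9972.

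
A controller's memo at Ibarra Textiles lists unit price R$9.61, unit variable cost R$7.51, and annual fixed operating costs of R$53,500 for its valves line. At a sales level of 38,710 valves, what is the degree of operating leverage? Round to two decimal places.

At 38,710 units, contribution = 38,710 × R$2.10 = R$81,291.00.
Operating income = contribution − fixed costs = R$81,291.00 − R$53,500 = R$27,791.00.
DOL = contribution ÷ EBIT = R$81,291.00 ÷ R$27,791.00 = 2.9251.

2.93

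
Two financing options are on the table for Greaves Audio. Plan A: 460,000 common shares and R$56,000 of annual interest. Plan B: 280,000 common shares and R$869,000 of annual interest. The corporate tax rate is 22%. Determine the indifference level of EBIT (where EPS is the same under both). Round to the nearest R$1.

R$2,133,667

At indifference, (EBIT − 56,000)(1 − t)/460,000 = (EBIT − 869,000)(1 − t)/280,000.
The (1 − t) factor cancels: (EBIT − 56,000) × 280,000 = (EBIT − 869,000) × 460,000.
Solving, EBIT = (869,000·460,000 − 56,000·280,000) / (460,000 − 280,000) = 384,060,000,000 / 180,000 = 2,133,666.67.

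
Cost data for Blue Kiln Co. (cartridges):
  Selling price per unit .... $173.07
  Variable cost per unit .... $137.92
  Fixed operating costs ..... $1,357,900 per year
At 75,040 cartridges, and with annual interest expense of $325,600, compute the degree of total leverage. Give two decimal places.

2.76

At 75,040 units, contribution = 75,040 × $35.15 = $2,637,656.00.
Operating income = contribution − fixed costs = $2,637,656.00 − $1,357,900 = $1,279,756.00. Interest = $325,600.00.
DOL = $2,637,656.00 ÷ $1,279,756.00 = 2.0611; DFL = $1,279,756.00 ÷ $954,156.00 = 1.3412.
DCL = DOL × DFL = 2.0611 × 1.3412 = 2.7643.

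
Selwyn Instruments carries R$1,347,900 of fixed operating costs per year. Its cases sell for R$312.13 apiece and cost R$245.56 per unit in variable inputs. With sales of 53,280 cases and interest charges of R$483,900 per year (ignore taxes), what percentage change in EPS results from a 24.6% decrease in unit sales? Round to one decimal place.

Contribution at this volume is 53,280 × R$66.57 = R$3,546,849.60.
Operating income = contribution − fixed costs = R$3,546,849.60 − R$1,347,900 = R$2,198,949.60.
After interest of R$483,900.00, pre-tax earnings = R$1,715,049.60.
Degree of combined leverage = contribution ÷ (EBIT − I) = R$3,546,849.60 ÷ R$1,715,049.60 = 2.0681.
EPS therefore changes by 2.0681 × (-24.6%) = -50.9%.

-50.9%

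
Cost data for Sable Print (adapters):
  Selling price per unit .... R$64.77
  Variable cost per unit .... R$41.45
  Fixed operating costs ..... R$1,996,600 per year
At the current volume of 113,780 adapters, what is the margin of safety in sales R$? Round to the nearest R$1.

Each unit contributes R$64.77 − R$41.45 = R$23.32. Break-even units = R$1,996,600 ÷ R$23.32 = 85,617.50; break-even revenue = 85,617.50 × R$64.77 = R$5,545,445.20.
Current sales = 113,780 × R$64.77 = R$7,369,530.60.
Margin of safety = R$7,369,530.60 − R$5,545,445.20 = R$1,824,085.

R$1,824,085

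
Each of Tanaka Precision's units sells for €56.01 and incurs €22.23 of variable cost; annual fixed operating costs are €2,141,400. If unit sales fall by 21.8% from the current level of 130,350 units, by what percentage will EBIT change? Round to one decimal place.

-42.4%

Contribution at this volume is 130,350 × €33.78 = €4,403,223.00.
Subtracting fixed costs: EBIT = €4,403,223.00 − €2,141,400 = €2,261,823.00.
So DOL = total CM / EBIT = €4,403,223.00 / €2,261,823.00 = 1.9468.
Operating income changes by 1.9468 × -21.8% = -42.4%.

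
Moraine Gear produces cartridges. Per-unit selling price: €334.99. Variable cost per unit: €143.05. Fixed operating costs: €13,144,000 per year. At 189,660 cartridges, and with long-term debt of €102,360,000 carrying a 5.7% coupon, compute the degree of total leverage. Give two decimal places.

2.09

Contribution at this volume is 189,660 × €191.94 = €36,403,340.40.
EBIT = €36,403,340.40 − €13,144,000 = €23,259,340.40. Interest = €5,834,520.00.
DOL = €36,403,340.40 ÷ €23,259,340.40 = 1.5651; DFL = €23,259,340.40 ÷ €17,424,820.40 = 1.3348.
DCL = DOL × DFL = 1.5651 × 1.3348 = 2.0891.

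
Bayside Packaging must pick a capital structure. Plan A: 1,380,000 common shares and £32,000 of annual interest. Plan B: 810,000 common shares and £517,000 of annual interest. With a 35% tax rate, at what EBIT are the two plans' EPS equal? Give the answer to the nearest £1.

Set EPS_A = EPS_B: (EBIT − £32,000)(1 − 0.35) ÷ 1,380,000 = (EBIT − £517,000)(1 − 0.35) ÷ 810,000.
The (1 − t) factor cancels: (EBIT − 32,000) × 810,000 = (EBIT − 517,000) × 1,380,000.
Solving, EBIT = (517,000·1,380,000 − 32,000·810,000) / (1,380,000 − 810,000) = 687,540,000,000 / 570,000 = 1,206,210.53.

£1,206,211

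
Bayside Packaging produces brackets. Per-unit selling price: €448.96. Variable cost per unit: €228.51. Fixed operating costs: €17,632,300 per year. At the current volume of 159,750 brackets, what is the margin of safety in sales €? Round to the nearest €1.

€35,812,095

Contribution margin per unit = €448.96 − €228.51 = €220.45. Break-even units = €17,632,300 ÷ €220.45 = 79,983.22; break-even revenue = 79,983.22 × €448.96 = €35,909,264.72.
Current sales = 159,750 × €448.96 = €71,721,360.00.
Margin of safety = €71,721,360.00 − €35,909,264.72 = €35,812,095.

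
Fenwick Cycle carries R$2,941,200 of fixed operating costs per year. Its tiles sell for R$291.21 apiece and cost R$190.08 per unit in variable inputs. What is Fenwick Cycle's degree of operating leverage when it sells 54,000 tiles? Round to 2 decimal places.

Contribution at this volume is 54,000 × R$101.13 = R$5,461,020.00.
Operating income = contribution − fixed costs = R$5,461,020.00 − R$2,941,200 = R$2,519,820.00.
DOL = contribution ÷ EBIT = R$5,461,020.00 ÷ R$2,519,820.00 = 2.1672.

2.17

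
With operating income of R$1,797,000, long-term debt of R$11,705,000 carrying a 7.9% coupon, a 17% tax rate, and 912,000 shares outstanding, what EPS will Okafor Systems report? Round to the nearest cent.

R$0.79

Interest = R$924,695.00, so EBT = R$1,797,000 − R$924,695.00 = R$872,305.00.
Net income = R$872,305.00 × (1 − 0.17) = R$724,013.15.
Per share: R$724,013.15 / 912,000 shares = R$0.79.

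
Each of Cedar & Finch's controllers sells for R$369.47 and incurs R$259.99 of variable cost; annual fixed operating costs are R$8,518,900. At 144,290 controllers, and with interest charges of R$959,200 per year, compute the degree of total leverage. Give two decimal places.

Total contribution margin = 144,290 × R$109.48 = R$15,796,869.20.
Subtracting fixed costs: EBIT = R$15,796,869.20 − R$8,518,900 = R$7,277,969.20. Interest = R$959,200.00, so EBIT − I = R$6,318,769.20.
DCL = contribution ÷ (EBIT − I) = R$15,796,869.20 ÷ R$6,318,769.20 = 2.5000.

2.50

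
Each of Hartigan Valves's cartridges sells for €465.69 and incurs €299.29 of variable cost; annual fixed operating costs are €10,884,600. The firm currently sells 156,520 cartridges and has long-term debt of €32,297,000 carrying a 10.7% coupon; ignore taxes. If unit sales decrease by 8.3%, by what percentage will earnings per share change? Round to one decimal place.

At 156,520 units, contribution = 156,520 × €166.40 = €26,044,928.00.
Operating income = contribution − fixed costs = €26,044,928.00 − €10,884,600 = €15,160,328.00.
Interest = €3,455,779.00, so EBIT − I = €11,704,549.00.
DCL = total CM / (EBIT − I) = €26,044,928.00 / €11,704,549.00 = 2.2252.
EPS therefore changes by 2.2252 × (-8.3%) = -18.5%.

-18.5%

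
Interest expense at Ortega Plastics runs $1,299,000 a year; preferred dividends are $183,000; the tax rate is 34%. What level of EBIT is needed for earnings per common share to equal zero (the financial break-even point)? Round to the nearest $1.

Preferred dividends are paid after tax, so their pre-tax equivalent is $183,000 ÷ (1 − 0.34) = $277,272.73.
Financial break-even EBIT = interest + D_p ÷ (1 − t) = $1,299,000 + $277,272.73 = $1,576,272.73.

$1,576,273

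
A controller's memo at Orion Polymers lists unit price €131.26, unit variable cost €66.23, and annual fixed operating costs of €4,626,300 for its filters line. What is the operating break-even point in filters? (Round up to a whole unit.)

71,142 filters

Unit CM = price − variable cost = €131.26 − €66.23 = €65.03.
Units to break even: €4,626,300 ÷ €65.03 = 71,141.01, rounded up to 71,142.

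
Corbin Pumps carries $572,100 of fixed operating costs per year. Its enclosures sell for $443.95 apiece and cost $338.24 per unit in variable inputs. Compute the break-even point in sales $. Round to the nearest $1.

Contribution margin per unit = $443.95 − $338.24 = $105.71, a CM ratio of $105.71 ÷ $443.95 = 0.2381.
Break-even sales = FC ÷ CM ratio = $572,100 × $443.95 / $105.71 = $2,402,647.

$2,402,647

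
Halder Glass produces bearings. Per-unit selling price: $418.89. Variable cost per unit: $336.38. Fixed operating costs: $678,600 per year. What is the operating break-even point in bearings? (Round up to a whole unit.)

8,225 bearings

Unit CM = price − variable cost = $418.89 − $336.38 = $82.51.
Break-even volume = fixed costs ÷ CM per unit = $678,600 ÷ $82.51 = 8,224.46, so 8,225 bearings.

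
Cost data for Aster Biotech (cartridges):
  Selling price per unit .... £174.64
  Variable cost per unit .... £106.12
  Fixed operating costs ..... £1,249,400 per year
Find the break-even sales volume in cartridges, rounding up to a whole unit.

Each unit contributes £174.64 − £106.12 = £68.52.
Break-even Q = £1,249,400 / £68.52 = 18,234.09 → 18,235 cartridges.

18,235 cartridges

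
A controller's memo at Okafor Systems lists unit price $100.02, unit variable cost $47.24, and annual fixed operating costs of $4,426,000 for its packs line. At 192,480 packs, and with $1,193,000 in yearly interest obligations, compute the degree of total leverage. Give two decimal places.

2.24

Contribution at this volume is 192,480 × $52.78 = $10,159,094.40.
Subtracting fixed costs: EBIT = $10,159,094.40 − $4,426,000 = $5,733,094.40. Interest = $1,193,000.00.
DOL = $10,159,094.40 ÷ $5,733,094.40 = 1.7720; DFL = $5,733,094.40 ÷ $4,540,094.40 = 1.2628.
DCL = DOL × DFL = 1.7720 × 1.2628 = 2.2377.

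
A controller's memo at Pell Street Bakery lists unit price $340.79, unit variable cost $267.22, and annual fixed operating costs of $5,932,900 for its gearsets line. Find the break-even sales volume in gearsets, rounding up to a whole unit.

80,643 gearsets

Each unit contributes $340.79 − $267.22 = $73.57.
Break-even volume = fixed costs ÷ CM per unit = $5,932,900 ÷ $73.57 = 80,642.93, so 80,643 gearsets.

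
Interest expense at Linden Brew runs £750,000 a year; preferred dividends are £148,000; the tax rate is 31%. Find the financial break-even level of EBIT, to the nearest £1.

Grossing the preferred dividend up to pre-tax terms: £148,000 / (1 − 0.31) = £214,492.75.
Financial break-even EBIT = interest + D_p ÷ (1 − t) = £750,000 + £214,492.75 = £964,492.75.

£964,493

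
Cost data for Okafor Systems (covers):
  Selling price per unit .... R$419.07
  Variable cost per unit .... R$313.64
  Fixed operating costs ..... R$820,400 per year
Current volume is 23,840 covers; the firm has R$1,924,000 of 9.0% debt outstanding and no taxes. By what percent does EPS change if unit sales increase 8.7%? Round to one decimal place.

At 23,840 units, contribution = 23,840 × R$105.43 = R$2,513,451.20.
Subtracting fixed costs: EBIT = R$2,513,451.20 − R$820,400 = R$1,693,051.20.
After interest of R$173,160.00, pre-tax earnings = R$1,519,891.20.
DCL = total CM / (EBIT − I) = R$2,513,451.20 / R$1,519,891.20 = 1.6537.
EPS therefore changes by 1.6537 × (+8.7%) = +14.4%.

+14.4%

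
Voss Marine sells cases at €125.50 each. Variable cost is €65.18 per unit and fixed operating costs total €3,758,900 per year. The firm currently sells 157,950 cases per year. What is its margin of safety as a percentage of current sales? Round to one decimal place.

Contribution margin per unit = €125.50 − €65.18 = €60.32. Break-even units = €3,758,900 ÷ €60.32 = 62,315.98; break-even revenue = 62,315.98 × €125.50 = €7,820,655.67.
Actual sales revenue = 157,950 × €125.50 = €19,822,725.00.
Margin of safety = (€19,822,725.00 − €7,820,655.67) ÷ €19,822,725.00 = 60.5%.

60.5%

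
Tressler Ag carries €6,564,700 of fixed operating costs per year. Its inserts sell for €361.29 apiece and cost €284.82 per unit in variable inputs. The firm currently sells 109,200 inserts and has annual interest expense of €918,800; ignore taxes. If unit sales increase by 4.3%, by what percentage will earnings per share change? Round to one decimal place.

+41.4%

At 109,200 units, contribution = 109,200 × €76.47 = €8,350,524.00.
Operating income = contribution − fixed costs = €8,350,524.00 − €6,564,700 = €1,785,824.00.
After interest of €918,800.00, pre-tax earnings = €867,024.00.
DCL = total CM / (EBIT − I) = €8,350,524.00 / €867,024.00 = 9.6312.
%ΔEPS = DCL × %ΔSales = 9.6312 × +4.3% = +41.4%.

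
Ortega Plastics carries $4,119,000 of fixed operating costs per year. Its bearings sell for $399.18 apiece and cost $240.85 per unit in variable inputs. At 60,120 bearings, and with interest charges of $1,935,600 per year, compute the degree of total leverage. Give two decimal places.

Total contribution margin = 60,120 × $158.33 = $9,518,799.60.
Subtracting fixed costs: EBIT = $9,518,799.60 − $4,119,000 = $5,399,799.60. Interest = $1,935,600.00, so EBIT − I = $3,464,199.60.
DCL = contribution ÷ (EBIT − I) = $9,518,799.60 ÷ $3,464,199.60 = 2.7478.

2.75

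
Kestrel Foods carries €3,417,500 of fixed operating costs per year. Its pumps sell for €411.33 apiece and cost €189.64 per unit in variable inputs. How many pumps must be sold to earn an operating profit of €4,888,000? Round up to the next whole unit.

Contribution margin per unit = €411.33 − €189.64 = €221.69.
Units = (FC + target) / CM = (€3,417,500 + €4,888,000) / €221.69 = 37,464.48, so 37,465 pumps.

37,465 pumps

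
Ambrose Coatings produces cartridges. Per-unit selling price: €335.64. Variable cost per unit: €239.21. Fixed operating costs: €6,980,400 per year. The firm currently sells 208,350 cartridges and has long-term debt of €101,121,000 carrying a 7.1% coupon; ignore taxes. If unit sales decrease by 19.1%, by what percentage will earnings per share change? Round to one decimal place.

-64.7%

Total contribution margin = 208,350 × €96.43 = €20,091,190.50.
EBIT = €20,091,190.50 − €6,980,400 = €13,110,790.50.
Interest = €7,179,591.00, so EBIT − I = €5,931,199.50.
Degree of combined leverage = contribution ÷ (EBIT − I) = €20,091,190.50 ÷ €5,931,199.50 = 3.3874.
%ΔEPS = DCL × %ΔSales = 3.3874 × -19.1% = -64.7%.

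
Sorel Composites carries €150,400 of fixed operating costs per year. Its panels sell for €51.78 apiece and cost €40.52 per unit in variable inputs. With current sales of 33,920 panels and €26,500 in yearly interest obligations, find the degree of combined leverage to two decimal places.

At 33,920 units, contribution = 33,920 × €11.26 = €381,939.20.
EBIT = €381,939.20 − €150,400 = €231,539.20. Interest = €26,500.00.
DOL = €381,939.20 ÷ €231,539.20 = 1.6496; DFL = €231,539.20 ÷ €205,039.20 = 1.1292.
Combined leverage = 1.6496 × 1.1292 = 1.8627.

1.86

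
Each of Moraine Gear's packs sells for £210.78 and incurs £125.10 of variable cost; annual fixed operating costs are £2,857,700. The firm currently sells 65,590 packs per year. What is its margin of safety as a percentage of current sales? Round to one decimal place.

Unit CM = price − variable cost = £210.78 − £125.10 = £85.68. Break-even units = £2,857,700 ÷ £85.68 = 33,353.17; break-even revenue = 33,353.17 × £210.78 = £7,030,182.14.
Current sales = 65,590 × £210.78 = £13,825,060.20.
Margin of safety = (£13,825,060.20 − £7,030,182.14) ÷ £13,825,060.20 = 49.1%.

49.1%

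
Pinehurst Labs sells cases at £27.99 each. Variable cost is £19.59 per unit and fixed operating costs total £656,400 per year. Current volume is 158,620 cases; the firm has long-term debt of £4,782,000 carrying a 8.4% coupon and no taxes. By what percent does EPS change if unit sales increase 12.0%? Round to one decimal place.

+58.3%

At 158,620 units, contribution = 158,620 × £8.40 = £1,332,408.00.
Subtracting fixed costs: EBIT = £1,332,408.00 − £656,400 = £676,008.00.
After interest of £401,688.00, pre-tax earnings = £274,320.00.
DCL = total CM / (EBIT − I) = £1,332,408.00 / £274,320.00 = 4.8571.
%ΔEPS = DCL × %ΔSales = 4.8571 × +12.0% = +58.3%.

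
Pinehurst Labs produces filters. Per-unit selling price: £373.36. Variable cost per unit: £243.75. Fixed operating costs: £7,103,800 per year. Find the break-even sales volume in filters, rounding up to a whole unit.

54,810 filters

Contribution margin per unit = £373.36 − £243.75 = £129.61.
Break-even volume = fixed costs ÷ CM per unit = £7,103,800 ÷ £129.61 = 54,809.04, so 54,810 filters.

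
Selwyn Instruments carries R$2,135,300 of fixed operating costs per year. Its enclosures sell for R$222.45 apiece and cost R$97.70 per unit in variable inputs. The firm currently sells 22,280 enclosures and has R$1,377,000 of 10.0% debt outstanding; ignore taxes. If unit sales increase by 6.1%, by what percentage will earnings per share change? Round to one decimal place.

+33.5%

Total contribution margin = 22,280 × R$124.75 = R$2,779,430.00.
EBIT = R$2,779,430.00 − R$2,135,300 = R$644,130.00.
After interest of R$137,700.00, pre-tax earnings = R$506,430.00.
Degree of combined leverage = contribution ÷ (EBIT − I) = R$2,779,430.00 ÷ R$506,430.00 = 5.4883.
%ΔEPS = DCL × %ΔSales = 5.4883 × +6.1% = +33.5%.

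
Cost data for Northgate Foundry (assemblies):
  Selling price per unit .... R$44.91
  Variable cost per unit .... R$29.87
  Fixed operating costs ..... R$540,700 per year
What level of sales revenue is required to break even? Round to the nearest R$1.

R$1,614,550

CM per unit = R$44.91 − R$29.87 = R$15.04; CM ratio = R$15.04 / R$44.91 = 0.3349.
Break-even sales = FC ÷ CM ratio = R$540,700 × R$44.91 / R$15.04 = R$1,614,550.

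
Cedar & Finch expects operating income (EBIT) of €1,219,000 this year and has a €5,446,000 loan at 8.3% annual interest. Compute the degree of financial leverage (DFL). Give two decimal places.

1.59

Annual interest charges come to €452,018.00.
DFL = EBIT ÷ (EBIT − I) = €1,219,000 ÷ (€1,219,000 − €452,018.00) = €1,219,000 ÷ €766,982.00 = 1.5893.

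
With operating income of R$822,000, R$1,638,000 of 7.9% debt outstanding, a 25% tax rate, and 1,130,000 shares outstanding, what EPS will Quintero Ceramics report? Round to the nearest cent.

R$0.46

Pre-tax income = R$822,000 − R$129,402.00 = R$692,598.00.
Net income = R$692,598.00 × (1 − 0.25) = R$519,448.50.
EPS = R$519,448.50 ÷ 1,130,000 = R$0.46.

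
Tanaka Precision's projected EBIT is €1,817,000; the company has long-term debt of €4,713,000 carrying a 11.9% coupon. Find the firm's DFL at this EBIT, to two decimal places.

Interest = €560,847.00.
Degree of financial leverage = EBIT / (EBIT − interest) = €1,817,000 / €1,256,153.00 = 1.4465.

1.45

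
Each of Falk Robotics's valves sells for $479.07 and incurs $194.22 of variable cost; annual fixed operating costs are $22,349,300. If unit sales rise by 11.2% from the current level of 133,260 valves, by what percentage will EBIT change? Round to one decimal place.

Total contribution margin = 133,260 × $284.85 = $37,959,111.00.
Operating income = contribution − fixed costs = $37,959,111.00 − $22,349,300 = $15,609,811.00.
So DOL = total CM / EBIT = $37,959,111.00 / $15,609,811.00 = 2.4317.
%ΔEBIT = DOL × %ΔSales = 2.4317 × +11.2% = +27.2%.

+27.2%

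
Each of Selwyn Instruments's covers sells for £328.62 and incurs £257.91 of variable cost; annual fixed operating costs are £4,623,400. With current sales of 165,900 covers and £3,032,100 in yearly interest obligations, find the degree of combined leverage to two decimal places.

2.88

Contribution at this volume is 165,900 × £70.71 = £11,730,789.00.
EBIT = £11,730,789.00 − £4,623,400 = £7,107,389.00. Interest = £3,032,100.00, so EBIT − I = £4,075,289.00.
DCL = contribution ÷ (EBIT − I) = £11,730,789.00 ÷ £4,075,289.00 = 2.8785.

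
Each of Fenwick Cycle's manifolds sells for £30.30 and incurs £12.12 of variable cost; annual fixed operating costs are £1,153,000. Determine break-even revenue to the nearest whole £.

CM per unit = £30.30 − £12.12 = £18.18; CM ratio = £18.18 / £30.30 = 0.6000.
Break-even revenue = fixed costs × price ÷ CM = £1,153,000 × £30.30 ÷ £18.18 = £1,921,667.

£1,921,667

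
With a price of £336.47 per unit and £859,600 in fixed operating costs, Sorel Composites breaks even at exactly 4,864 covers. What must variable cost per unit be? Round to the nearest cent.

Contribution per unit must be FC / Q = £859,600 / 4,864 = £176.7270.
Variable cost per unit = £336.47 − £176.7270 = £159.74.

£159.74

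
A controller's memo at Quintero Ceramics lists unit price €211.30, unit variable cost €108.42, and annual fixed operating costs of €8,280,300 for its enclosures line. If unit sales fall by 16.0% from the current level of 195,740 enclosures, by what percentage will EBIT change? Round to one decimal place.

-27.2%

At 195,740 units, contribution = 195,740 × €102.88 = €20,137,731.20.
Subtracting fixed costs: EBIT = €20,137,731.20 − €8,280,300 = €11,857,431.20.
DOL = contribution ÷ EBIT = €20,137,731.20 ÷ €11,857,431.20 = 1.6983.
So EBIT moves 1.6983 × (-16.0%) = -27.2%.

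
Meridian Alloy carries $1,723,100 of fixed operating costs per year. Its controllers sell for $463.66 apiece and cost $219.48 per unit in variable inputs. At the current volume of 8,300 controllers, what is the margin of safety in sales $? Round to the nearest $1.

Each unit contributes $463.66 − $219.48 = $244.18. Break-even units = $1,723,100 ÷ $244.18 = 7,056.68; break-even revenue = 7,056.68 × $463.66 = $3,271,900.02.
Current sales = 8,300 × $463.66 = $3,848,378.00.
Margin of safety = $3,848,378.00 − $3,271,900.02 = $576,478.

$576,478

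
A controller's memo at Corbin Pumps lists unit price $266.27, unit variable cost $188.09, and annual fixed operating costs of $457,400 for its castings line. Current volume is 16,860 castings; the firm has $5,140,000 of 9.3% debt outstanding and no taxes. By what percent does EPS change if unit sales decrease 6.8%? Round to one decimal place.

-23.4%

Contribution at this volume is 16,860 × $78.18 = $1,318,114.80.
Subtracting fixed costs: EBIT = $1,318,114.80 − $457,400 = $860,714.80.
After interest of $478,020.00, pre-tax earnings = $382,694.80.
DCL = total CM / (EBIT − I) = $1,318,114.80 / $382,694.80 = 3.4443.
EPS therefore changes by 3.4443 × (-6.8%) = -23.4%.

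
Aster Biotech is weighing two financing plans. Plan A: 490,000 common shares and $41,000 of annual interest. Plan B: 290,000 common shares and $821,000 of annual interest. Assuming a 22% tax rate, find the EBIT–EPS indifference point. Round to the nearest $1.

At indifference, (EBIT − 41,000)(1 − t)/490,000 = (EBIT − 821,000)(1 − t)/290,000.
Cancelling (1 − t) and cross-multiplying: 290,000·(EBIT − 41,000) = 490,000·(EBIT − 821,000).
EBIT × (490,000 − 290,000) = 821,000 × 490,000 − 41,000 × 290,000 = 390,400,000,000, so EBIT = 390,400,000,000 ÷ 200,000 = 1,952,000.00.

$1,952,000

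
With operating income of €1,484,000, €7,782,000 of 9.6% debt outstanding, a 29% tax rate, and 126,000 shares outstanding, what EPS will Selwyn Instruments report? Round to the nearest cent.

Interest = €747,072.00, so EBT = €1,484,000 − €747,072.00 = €736,928.00.
Net income = €736,928.00 × (1 − 0.29) = €523,218.88.
EPS = €523,218.88 ÷ 126,000 = €4.15.

€4.15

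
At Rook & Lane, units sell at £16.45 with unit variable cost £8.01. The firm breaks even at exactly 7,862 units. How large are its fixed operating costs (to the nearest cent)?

£66,355.28

Each unit contributes £16.45 − £8.01 = £8.44.
Fixed costs = break-even units × CM = 7,862 × £8.44 = £66,355.28.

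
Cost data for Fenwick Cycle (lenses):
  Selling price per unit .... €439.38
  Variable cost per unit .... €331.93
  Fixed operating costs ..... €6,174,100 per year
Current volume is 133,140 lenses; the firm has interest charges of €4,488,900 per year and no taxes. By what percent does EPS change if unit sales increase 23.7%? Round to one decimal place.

Contribution at this volume is 133,140 × €107.45 = €14,305,893.00.
EBIT = €14,305,893.00 − €6,174,100 = €8,131,793.00.
Interest = €4,488,900.00, so EBIT − I = €3,642,893.00.
Degree of combined leverage = contribution ÷ (EBIT − I) = €14,305,893.00 ÷ €3,642,893.00 = 3.9271.
%ΔEPS = DCL × %ΔSales = 3.9271 × +23.7% = +93.1%.

+93.1%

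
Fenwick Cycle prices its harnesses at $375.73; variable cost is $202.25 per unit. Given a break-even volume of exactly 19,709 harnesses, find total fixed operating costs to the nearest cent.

Each unit contributes $375.73 − $202.25 = $173.48.
Fixed costs = break-even units × CM = 19,709 × $173.48 = $3,419,117.32.

$3,419,117.32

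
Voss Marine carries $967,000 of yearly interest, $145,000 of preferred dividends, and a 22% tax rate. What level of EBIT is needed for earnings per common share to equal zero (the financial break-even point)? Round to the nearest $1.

$1,152,897

Grossing the preferred dividend up to pre-tax terms: $145,000 / (1 − 0.22) = $185,897.44.
Financial break-even EBIT = interest + D_p ÷ (1 − t) = $967,000 + $185,897.44 = $1,152,897.44.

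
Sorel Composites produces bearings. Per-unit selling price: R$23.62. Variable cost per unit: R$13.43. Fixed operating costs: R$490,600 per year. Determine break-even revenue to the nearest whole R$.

R$1,137,191

Contribution margin per unit = R$23.62 − R$13.43 = R$10.19, a CM ratio of R$10.19 ÷ R$23.62 = 0.4314.
Break-even revenue = fixed costs × price ÷ CM = R$490,600 × R$23.62 ÷ R$10.19 = R$1,137,191.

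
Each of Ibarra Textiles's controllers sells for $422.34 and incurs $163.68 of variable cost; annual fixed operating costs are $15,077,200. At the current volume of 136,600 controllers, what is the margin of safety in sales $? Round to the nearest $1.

$33,073,595

Unit CM = price − variable cost = $422.34 − $163.68 = $258.66. Break-even units = $15,077,200 ÷ $258.66 = 58,289.65; break-even revenue = 58,289.65 × $422.34 = $24,618,049.36.
Actual sales revenue = 136,600 × $422.34 = $57,691,644.00.
Margin of safety = $57,691,644.00 − $24,618,049.36 = $33,073,595.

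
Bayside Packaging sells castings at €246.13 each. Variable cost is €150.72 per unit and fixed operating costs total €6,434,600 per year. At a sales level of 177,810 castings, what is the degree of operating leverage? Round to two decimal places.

At 177,810 units, contribution = 177,810 × €95.41 = €16,964,852.10.
Operating income = contribution − fixed costs = €16,964,852.10 − €6,434,600 = €10,530,252.10.
So DOL = total CM / EBIT = €16,964,852.10 / €10,530,252.10 = 1.6111.

1.61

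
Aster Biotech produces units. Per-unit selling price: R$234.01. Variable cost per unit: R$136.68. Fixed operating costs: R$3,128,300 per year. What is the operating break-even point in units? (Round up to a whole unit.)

32,142 units

Unit CM = price − variable cost = R$234.01 − R$136.68 = R$97.33.
Break-even Q = R$3,128,300 / R$97.33 = 32,141.17 → 32,142 units.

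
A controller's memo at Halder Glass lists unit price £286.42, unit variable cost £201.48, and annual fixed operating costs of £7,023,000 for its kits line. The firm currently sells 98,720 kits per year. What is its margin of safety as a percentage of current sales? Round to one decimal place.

16.2%

Contribution margin per unit = £286.42 − £201.48 = £84.94. Break-even units = £7,023,000 ÷ £84.94 = 82,681.89; break-even revenue = 82,681.89 × £286.42 = £23,681,747.82.
Current sales = 98,720 × £286.42 = £28,275,382.40.
Margin of safety = (£28,275,382.40 − £23,681,747.82) ÷ £28,275,382.40 = 16.2%.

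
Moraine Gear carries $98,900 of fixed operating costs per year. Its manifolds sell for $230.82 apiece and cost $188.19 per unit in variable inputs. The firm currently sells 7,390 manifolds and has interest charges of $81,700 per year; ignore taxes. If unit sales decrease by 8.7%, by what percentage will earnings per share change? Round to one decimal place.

-20.4%

At 7,390 units, contribution = 7,390 × $42.63 = $315,035.70.
Operating income = contribution − fixed costs = $315,035.70 − $98,900 = $216,135.70.
Interest = $81,700.00, so EBIT − I = $134,435.70.
Degree of combined leverage = contribution ÷ (EBIT − I) = $315,035.70 ÷ $134,435.70 = 2.3434.
EPS therefore changes by 2.3434 × (-8.7%) = -20.4%.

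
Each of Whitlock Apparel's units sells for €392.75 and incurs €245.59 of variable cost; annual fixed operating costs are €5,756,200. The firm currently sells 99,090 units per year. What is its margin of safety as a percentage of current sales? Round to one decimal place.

Contribution margin per unit = €392.75 − €245.59 = €147.16. Break-even units = €5,756,200 ÷ €147.16 = 39,115.25; break-even revenue = 39,115.25 × €392.75 = €15,362,513.93.
Current sales = 99,090 × €392.75 = €38,917,597.50.
Margin of safety = (€38,917,597.50 − €15,362,513.93) ÷ €38,917,597.50 = 60.5%.

60.5%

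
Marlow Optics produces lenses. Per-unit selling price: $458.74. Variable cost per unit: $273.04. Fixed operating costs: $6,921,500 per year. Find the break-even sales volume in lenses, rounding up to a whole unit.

37,273 lenses

Unit CM = price − variable cost = $458.74 − $273.04 = $185.70.
Units to break even: $6,921,500 ÷ $185.70 = 37,272.48, rounded up to 37,273.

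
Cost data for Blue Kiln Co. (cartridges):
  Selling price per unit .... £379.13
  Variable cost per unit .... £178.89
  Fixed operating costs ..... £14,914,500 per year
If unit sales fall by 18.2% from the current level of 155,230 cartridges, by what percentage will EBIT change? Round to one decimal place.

Total contribution margin = 155,230 × £200.24 = £31,083,255.20.
Operating income = contribution − fixed costs = £31,083,255.20 − £14,914,500 = £16,168,755.20.
DOL = contribution ÷ EBIT = £31,083,255.20 ÷ £16,168,755.20 = 1.9224.
%ΔEBIT = DOL × %ΔSales = 1.9224 × -18.2% = -35.0%.

-35.0%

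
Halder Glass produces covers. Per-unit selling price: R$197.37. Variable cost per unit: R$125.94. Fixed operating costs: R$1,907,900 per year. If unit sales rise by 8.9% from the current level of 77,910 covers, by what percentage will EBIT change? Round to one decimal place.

+13.5%

Total contribution margin = 77,910 × R$71.43 = R$5,565,111.30.
Operating income = contribution − fixed costs = R$5,565,111.30 − R$1,907,900 = R$3,657,211.30.
So DOL = total CM / EBIT = R$5,565,111.30 / R$3,657,211.30 = 1.5217.
So EBIT moves 1.5217 × (+8.9%) = +13.5%.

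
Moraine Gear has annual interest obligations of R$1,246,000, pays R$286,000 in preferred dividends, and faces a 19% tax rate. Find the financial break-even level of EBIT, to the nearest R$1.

R$1,599,086

Grossing the preferred dividend up to pre-tax terms: R$286,000 / (1 − 0.19) = R$353,086.42.
EPS = 0 when EBIT covers interest plus the pre-tax preferred burden: R$1,246,000 + R$353,086.42 = R$1,599,086.42.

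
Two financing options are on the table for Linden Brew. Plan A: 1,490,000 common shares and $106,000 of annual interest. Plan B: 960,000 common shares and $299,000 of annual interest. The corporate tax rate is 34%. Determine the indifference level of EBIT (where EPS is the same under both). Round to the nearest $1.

At indifference, (EBIT − 106,000)(1 − t)/1,490,000 = (EBIT − 299,000)(1 − t)/960,000.
Cancelling (1 − t) and cross-multiplying: 960,000·(EBIT − 106,000) = 1,490,000·(EBIT − 299,000).
Solving, EBIT = (299,000·1,490,000 − 106,000·960,000) / (1,490,000 − 960,000) = 343,750,000,000 / 530,000 = 648,584.91.

$648,585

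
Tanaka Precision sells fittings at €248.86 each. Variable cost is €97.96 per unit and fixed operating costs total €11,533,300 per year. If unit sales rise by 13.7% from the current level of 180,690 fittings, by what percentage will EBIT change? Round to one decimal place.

Total contribution margin = 180,690 × €150.90 = €27,266,121.00.
Operating income = contribution − fixed costs = €27,266,121.00 − €11,533,300 = €15,732,821.00.
Degree of operating leverage = €27,266,121.00 / €15,732,821.00 = 1.7331.
Operating income changes by 1.7331 × +13.7% = +23.7%.

+23.7%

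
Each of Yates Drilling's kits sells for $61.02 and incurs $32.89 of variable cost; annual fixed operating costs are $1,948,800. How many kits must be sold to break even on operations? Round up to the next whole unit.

Contribution margin per unit = $61.02 − $32.89 = $28.13.
Units to break even: $1,948,800 ÷ $28.13 = 69,278.35, rounded up to 69,279.

69,279 kits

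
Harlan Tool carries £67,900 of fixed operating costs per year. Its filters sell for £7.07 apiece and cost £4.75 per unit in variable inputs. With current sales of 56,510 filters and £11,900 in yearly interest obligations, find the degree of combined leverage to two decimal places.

Total contribution margin = 56,510 × £2.32 = £131,103.20.
Subtracting fixed costs: EBIT = £131,103.20 − £67,900 = £63,203.20. Interest = £11,900.00.
DOL = £131,103.20 ÷ £63,203.20 = 2.0743; DFL = £63,203.20 ÷ £51,303.20 = 1.2320.
DCL = DOL × DFL = 2.0743 × 1.2320 = 2.5555.

2.56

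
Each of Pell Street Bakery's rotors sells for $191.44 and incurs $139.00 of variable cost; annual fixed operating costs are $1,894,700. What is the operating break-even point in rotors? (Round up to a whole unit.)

Each unit contributes $191.44 − $139.00 = $52.44.
Units to break even: $1,894,700 ÷ $52.44 = 36,130.82, rounded up to 36,131.

36,131 rotors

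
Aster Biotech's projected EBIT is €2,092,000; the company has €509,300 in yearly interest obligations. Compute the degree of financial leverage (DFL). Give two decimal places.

Annual interest charges come to €509,300.00.
Degree of financial leverage = EBIT / (EBIT − interest) = €2,092,000 / €1,582,700.00 = 1.3218.

1.32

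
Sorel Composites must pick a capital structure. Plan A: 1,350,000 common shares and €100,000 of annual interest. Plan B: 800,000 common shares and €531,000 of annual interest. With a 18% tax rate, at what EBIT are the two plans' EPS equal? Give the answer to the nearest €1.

At indifference, (EBIT − 100,000)(1 − t)/1,350,000 = (EBIT − 531,000)(1 − t)/800,000.
The (1 − t) factor cancels: (EBIT − 100,000) × 800,000 = (EBIT − 531,000) × 1,350,000.
EBIT × (1,350,000 − 800,000) = 531,000 × 1,350,000 − 100,000 × 800,000 = 636,850,000,000, so EBIT = 636,850,000,000 ÷ 550,000 = 1,157,909.09.

€1,157,909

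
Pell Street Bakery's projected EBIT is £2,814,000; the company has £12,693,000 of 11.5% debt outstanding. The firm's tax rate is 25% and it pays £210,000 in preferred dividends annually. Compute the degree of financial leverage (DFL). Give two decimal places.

2.62

Annual interest charges come to £1,459,695.00.
Preferred dividends grossed up pre-tax: £210,000 / (1 − 0.25) = £280,000.00.
DFL = EBIT ÷ [EBIT − I − D_p/(1−t)] = £2,814,000 ÷ [£2,814,000 − £1,459,695.00 − £280,000.00] = £2,814,000 ÷ £1,074,305.00 = 2.6194.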